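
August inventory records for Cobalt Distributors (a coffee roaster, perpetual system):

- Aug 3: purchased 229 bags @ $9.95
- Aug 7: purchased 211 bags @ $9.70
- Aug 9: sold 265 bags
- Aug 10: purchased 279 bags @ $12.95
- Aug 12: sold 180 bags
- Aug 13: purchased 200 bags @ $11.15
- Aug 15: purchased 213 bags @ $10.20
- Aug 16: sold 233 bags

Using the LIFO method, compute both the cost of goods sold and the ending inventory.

Aug 9, 265 sold [LIFO — newest first]: 211 @ $9.70 + 54 @ $9.95 = $2,584.00
Aug 12, 180 sold [LIFO — newest first]: 180 @ $12.95 = $2,331.00
Aug 16, 233 sold [LIFO — newest first]: 213 @ $10.20 + 20 @ $11.15 = $2,395.60
Total COGS = $2,584.00 + $2,331.00 + $2,395.60 = $7,310.60
Ending inventory: 175 @ $9.95 + 99 @ $12.95 + 180 @ $11.15 = $5,030.30

COGS = $7,310.60; ending inventory = $5,030.30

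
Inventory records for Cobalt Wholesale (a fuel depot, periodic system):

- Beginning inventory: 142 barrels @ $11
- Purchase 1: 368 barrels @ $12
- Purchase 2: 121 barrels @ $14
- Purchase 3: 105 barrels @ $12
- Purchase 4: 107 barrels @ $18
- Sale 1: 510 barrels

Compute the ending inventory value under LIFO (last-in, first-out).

Ending inventory = $3,854

Sale 1 (510) [LIFO — newest first]: 107 @ $18 + 105 @ $12 + 121 @ $14 + 177 @ $12 = $7,004
Ending inventory: 142 @ $11 + 191 @ $12 = $3,854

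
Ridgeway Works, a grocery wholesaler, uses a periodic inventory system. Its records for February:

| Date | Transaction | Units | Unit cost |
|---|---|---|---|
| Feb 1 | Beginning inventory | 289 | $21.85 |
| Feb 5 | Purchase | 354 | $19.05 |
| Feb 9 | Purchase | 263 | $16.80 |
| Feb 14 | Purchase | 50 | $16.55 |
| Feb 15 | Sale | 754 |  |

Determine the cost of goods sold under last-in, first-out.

Feb 15, 754 sold [LIFO — newest first]: 50 @ $16.55 + 263 @ $16.80 + 354 @ $19.05 + 87 @ $21.85 = $13,890.55
Ending inventory: 202 @ $21.85 = $4,413.70
Check: goods available $18,304.25 = COGS $13,890.55 + ending $4,413.70

COGS = $13,890.55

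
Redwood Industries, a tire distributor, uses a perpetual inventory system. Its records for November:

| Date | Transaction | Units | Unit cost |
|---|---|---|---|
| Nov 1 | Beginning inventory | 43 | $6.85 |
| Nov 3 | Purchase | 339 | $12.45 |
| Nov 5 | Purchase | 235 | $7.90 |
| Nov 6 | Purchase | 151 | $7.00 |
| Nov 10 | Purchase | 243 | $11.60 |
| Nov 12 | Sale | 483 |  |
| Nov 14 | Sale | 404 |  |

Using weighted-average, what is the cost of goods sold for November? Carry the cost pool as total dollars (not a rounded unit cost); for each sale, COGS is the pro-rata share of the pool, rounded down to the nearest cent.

After Nov 1: 43 on hand, pool $294.55 (≈ $6.8500 each)
After Nov 3: 382 on hand, pool $4,515.10 (≈ $11.8196 each)
After Nov 5: 617 on hand, pool $6,371.60 (≈ $10.3267 each)
After Nov 6: 768 on hand, pool $7,428.60 (≈ $9.6727 each)
After Nov 10: 1011 on hand, pool $10,247.40 (≈ $10.1359 each)
Nov 12, sell 483: 483/1011 × $10,247.40 → $4,895.64
Nov 14, sell 404: 404/528 × $5,351.76 → $4,094.90
Total COGS = $4,895.64 + $4,094.90 = $8,990.54
Ending inventory (cost pool remaining) = $1,256.86
Check: goods available $10,247.40 = COGS $8,990.54 + ending $1,256.86

COGS = $8,990.54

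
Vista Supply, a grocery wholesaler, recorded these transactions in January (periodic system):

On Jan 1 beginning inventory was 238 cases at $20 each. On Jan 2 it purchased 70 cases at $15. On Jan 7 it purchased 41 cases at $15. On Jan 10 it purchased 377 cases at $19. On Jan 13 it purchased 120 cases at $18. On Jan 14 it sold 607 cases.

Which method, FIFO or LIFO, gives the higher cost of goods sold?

FIFO

FIFO COGS: 238 @ $20 + 70 @ $15 + 41 @ $15 + 258 @ $19 = $11,327
LIFO COGS: 120 @ $18 + 377 @ $19 + 41 @ $15 + 69 @ $15 = $10,973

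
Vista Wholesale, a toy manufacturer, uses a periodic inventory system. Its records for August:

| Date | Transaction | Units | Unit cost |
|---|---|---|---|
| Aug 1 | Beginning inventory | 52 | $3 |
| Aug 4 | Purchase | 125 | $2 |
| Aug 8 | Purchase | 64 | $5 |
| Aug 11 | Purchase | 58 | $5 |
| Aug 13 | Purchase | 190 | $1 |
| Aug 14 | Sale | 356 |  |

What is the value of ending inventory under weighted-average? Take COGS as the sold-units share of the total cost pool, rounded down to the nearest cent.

Aug 14, sell 356: 356/489 × $1,206.00 → $877.98
Ending inventory (cost pool remaining) = $328.02

Ending inventory = $328.02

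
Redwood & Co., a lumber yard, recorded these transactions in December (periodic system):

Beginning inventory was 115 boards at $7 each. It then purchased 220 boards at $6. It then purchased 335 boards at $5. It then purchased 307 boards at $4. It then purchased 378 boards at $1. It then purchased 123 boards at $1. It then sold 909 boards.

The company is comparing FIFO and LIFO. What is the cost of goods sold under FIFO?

FIFO COGS: 115 @ $7 + 220 @ $6 + 335 @ $5 + 239 @ $4 = $4,756
LIFO COGS: 123 @ $1 + 378 @ $1 + 307 @ $4 + 101 @ $5 = $2,234

COGS = $4,756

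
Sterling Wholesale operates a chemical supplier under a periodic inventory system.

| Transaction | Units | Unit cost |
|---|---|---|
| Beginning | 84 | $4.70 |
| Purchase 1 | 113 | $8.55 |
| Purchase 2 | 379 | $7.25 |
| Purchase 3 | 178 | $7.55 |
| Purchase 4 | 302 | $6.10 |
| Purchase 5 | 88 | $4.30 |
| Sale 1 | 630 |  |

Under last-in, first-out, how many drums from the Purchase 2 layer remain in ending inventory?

Sale 1 (630) [LIFO — newest first]: 88 @ $4.30 + 302 @ $6.10 + 178 @ $7.55 + 62 @ $7.25 = $4,014.00
Ending inventory: 84 @ $4.70 + 113 @ $8.55 + 317 @ $7.25 = $3,659.20

317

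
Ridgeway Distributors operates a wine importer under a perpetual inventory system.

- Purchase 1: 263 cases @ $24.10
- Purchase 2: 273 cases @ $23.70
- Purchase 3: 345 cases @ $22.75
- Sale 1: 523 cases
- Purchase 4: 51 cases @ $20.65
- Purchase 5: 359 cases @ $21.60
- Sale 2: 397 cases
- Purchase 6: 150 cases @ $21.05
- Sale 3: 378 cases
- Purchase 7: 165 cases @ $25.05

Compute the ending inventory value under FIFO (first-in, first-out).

Sale 1 (523) [FIFO — oldest first]: 263 @ $24.10 + 260 @ $23.70 = $12,500.30
Sale 2 (397) [FIFO — oldest first]: 13 @ $23.70 + 345 @ $22.75 + 39 @ $20.65 = $8,962.20
Sale 3 (378) [FIFO — oldest first]: 12 @ $20.65 + 359 @ $21.60 + 7 @ $21.05 = $8,149.55
Total COGS = $12,500.30 + $8,962.20 + $8,149.55 = $29,612.05
Ending inventory: 143 @ $21.05 + 165 @ $25.05 = $7,143.40

Ending inventory = $7,143.40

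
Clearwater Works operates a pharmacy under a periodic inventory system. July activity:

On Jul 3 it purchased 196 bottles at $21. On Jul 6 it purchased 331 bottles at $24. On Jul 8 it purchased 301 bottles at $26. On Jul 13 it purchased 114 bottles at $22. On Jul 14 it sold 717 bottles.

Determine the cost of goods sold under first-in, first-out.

COGS = $17,000

Jul 14, 717 sold [FIFO — oldest first]: 196 @ $21 + 331 @ $24 + 190 @ $26 = $17,000
Ending inventory: 111 @ $26 + 114 @ $22 = $5,394
Check: goods available $22,394 = COGS $17,000 + ending $5,394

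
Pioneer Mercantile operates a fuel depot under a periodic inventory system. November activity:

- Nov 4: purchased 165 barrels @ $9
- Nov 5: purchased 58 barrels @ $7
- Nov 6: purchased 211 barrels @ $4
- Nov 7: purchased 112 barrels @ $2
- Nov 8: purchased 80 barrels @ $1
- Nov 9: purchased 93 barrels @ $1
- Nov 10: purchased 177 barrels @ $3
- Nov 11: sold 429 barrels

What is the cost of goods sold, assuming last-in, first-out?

COGS = $862

Nov 11, 429 sold [LIFO — newest first]: 177 @ $3 + 93 @ $1 + 80 @ $1 + 79 @ $2 = $862
Ending inventory: 165 @ $9 + 58 @ $7 + 211 @ $4 + 33 @ $2 = $2,801
Check: goods available $3,663 = COGS $862 + ending $2,801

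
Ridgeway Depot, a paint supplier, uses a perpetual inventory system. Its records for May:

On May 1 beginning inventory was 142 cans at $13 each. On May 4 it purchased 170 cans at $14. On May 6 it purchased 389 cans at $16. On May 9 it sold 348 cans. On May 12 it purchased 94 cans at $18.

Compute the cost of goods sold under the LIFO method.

May 9, 348 sold [LIFO — newest first]: 348 @ $16 = $5,568
Ending inventory: 142 @ $13 + 170 @ $14 + 41 @ $16 + 94 @ $18 = $6,574

COGS = $5,568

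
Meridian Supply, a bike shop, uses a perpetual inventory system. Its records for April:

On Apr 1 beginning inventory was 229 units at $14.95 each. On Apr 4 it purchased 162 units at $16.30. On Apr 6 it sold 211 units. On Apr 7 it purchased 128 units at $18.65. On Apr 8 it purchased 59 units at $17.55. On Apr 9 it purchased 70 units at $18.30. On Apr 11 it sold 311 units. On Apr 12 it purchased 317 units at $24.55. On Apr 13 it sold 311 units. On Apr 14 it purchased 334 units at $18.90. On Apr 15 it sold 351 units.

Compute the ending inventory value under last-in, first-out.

Ending inventory = $1,719.25

Apr 6, 211 sold [LIFO — newest first]: 162 @ $16.30 + 49 @ $14.95 = $3,373.15
Apr 11, 311 sold [LIFO — newest first]: 70 @ $18.30 + 59 @ $17.55 + 128 @ $18.65 + 54 @ $14.95 = $5,510.95
Apr 13, 311 sold [LIFO — newest first]: 311 @ $24.55 = $7,635.05
Apr 15, 351 sold [LIFO — newest first]: 334 @ $18.90 + 6 @ $24.55 + 11 @ $14.95 = $6,624.35
Total COGS = $3,373.15 + $5,510.95 + $7,635.05 + $6,624.35 = $23,143.50
Ending inventory: 115 @ $14.95 = $1,719.25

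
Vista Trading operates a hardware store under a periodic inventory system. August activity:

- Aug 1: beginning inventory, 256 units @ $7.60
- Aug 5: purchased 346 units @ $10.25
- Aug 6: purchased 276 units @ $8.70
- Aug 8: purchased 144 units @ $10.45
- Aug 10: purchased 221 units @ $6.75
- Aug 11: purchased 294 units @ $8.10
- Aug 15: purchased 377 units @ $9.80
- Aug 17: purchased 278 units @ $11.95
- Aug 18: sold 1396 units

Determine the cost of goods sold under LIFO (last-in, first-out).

COGS = $13,108.05

Aug 18, 1396 sold [LIFO — newest first]: 278 @ $11.95 + 377 @ $9.80 + 294 @ $8.10 + 221 @ $6.75 + 144 @ $10.45 + 82 @ $8.70 = $13,108.05
Ending inventory: 256 @ $7.60 + 346 @ $10.25 + 194 @ $8.70 = $7,179.90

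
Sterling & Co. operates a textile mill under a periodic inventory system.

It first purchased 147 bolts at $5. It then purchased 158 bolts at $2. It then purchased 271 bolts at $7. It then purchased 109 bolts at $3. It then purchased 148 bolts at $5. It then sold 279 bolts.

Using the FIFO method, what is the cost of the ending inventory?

Sale 1 (279) [FIFO — oldest first]: 147 @ $5 + 132 @ $2 = $999
Ending inventory: 26 @ $2 + 271 @ $7 + 109 @ $3 + 148 @ $5 = $3,016
Check: goods available $4,015 = COGS $999 + ending $3,016

Ending inventory = $3,016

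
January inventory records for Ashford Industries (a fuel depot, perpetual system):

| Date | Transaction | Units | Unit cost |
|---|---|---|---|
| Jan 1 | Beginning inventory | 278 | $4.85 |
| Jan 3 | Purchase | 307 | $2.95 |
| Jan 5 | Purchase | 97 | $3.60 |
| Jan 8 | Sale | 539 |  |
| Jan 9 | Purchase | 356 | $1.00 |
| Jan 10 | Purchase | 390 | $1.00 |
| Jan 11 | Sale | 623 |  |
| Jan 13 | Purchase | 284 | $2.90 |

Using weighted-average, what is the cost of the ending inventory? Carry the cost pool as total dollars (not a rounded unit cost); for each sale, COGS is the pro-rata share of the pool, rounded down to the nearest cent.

Ending inventory = $1,210.14

After Jan 1: 278 on hand, pool $1,348.30 (≈ $4.8500 each)
After Jan 3: 585 on hand, pool $2,253.95 (≈ $3.8529 each)
After Jan 5: 682 on hand, pool $2,603.15 (≈ $3.8169 each)
Jan 8, sell 539: 539/682 × $2,603.15 → $2,057.32
After Jan 9: 499 on hand, pool $901.83 (≈ $1.8073 each)
After Jan 10: 889 on hand, pool $1,291.83 (≈ $1.4531 each)
Jan 11, sell 623: 623/889 × $1,291.83 → $905.29
After Jan 13: 550 on hand, pool $1,210.14 (≈ $2.2003 each)
Total COGS = $2,057.32 + $905.29 = $2,962.61
Ending inventory (cost pool remaining) = $1,210.14
Check: goods available $4,172.75 = COGS $2,962.61 + ending $1,210.14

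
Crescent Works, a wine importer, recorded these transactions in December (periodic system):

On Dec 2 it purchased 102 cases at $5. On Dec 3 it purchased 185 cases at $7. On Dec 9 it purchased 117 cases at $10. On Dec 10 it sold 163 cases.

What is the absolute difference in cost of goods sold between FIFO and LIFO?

$555

FIFO COGS: 102 @ $5 + 61 @ $7 = $937
LIFO COGS: 117 @ $10 + 46 @ $7 = $1,492
Difference = |$937 − $1,492| = $555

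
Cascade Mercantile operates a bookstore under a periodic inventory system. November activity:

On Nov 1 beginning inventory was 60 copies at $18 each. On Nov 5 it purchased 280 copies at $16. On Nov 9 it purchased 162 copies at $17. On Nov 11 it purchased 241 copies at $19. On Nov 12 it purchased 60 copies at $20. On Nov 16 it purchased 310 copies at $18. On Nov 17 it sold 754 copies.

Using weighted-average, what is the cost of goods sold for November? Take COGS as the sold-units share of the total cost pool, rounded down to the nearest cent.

COGS = $13,327.44

Nov 17, sell 754: 754/1113 × $19,673.00 → $13,327.44
Ending inventory (cost pool remaining) = $6,345.56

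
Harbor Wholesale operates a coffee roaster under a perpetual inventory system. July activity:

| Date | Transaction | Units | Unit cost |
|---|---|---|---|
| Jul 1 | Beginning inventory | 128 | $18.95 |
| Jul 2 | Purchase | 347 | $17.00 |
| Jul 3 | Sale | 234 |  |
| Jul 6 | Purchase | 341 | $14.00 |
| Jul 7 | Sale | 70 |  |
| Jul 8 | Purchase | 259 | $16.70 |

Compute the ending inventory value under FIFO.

Ending inventory = $12,006.30

Jul 3, 234 sold [FIFO — oldest first]: 128 @ $18.95 + 106 @ $17.00 = $4,227.60
Jul 7, 70 sold [FIFO — oldest first]: 70 @ $17.00 = $1,190.00
Total COGS = $4,227.60 + $1,190.00 = $5,417.60
Ending inventory: 171 @ $17.00 + 341 @ $14.00 + 259 @ $16.70 = $12,006.30
Check: goods available $17,423.90 = COGS $5,417.60 + ending $12,006.30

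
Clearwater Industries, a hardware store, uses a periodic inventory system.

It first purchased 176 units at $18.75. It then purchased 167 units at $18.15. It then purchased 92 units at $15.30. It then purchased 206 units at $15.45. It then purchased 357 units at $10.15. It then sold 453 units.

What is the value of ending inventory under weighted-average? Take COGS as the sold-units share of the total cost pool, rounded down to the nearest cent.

Sale 1, sell 453: 453/998 × $14,544.90 → $6,602.04
Ending inventory (cost pool remaining) = $7,942.86

Ending inventory = $7,942.86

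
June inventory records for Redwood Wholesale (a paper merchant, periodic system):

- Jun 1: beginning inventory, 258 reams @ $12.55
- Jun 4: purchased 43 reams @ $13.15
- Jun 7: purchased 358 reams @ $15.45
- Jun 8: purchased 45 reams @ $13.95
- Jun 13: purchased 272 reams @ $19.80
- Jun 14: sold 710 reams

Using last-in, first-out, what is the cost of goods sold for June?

Jun 14, 710 sold [LIFO — newest first]: 272 @ $19.80 + 45 @ $13.95 + 358 @ $15.45 + 35 @ $13.15 = $12,004.70
Ending inventory: 258 @ $12.55 + 8 @ $13.15 = $3,343.10
Check: goods available $15,347.80 = COGS $12,004.70 + ending $3,343.10

COGS = $12,004.70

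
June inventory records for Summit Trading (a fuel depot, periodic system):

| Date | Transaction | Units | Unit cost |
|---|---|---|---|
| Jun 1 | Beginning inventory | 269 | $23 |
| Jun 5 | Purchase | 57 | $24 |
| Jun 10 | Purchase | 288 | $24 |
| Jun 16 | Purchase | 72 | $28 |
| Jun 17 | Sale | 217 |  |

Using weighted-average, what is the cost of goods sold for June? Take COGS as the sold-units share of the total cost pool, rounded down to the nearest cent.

Jun 17, sell 217: 217/686 × $16,483.00 → $5,214.01
Ending inventory (cost pool remaining) = $11,268.99

COGS = $5,214.01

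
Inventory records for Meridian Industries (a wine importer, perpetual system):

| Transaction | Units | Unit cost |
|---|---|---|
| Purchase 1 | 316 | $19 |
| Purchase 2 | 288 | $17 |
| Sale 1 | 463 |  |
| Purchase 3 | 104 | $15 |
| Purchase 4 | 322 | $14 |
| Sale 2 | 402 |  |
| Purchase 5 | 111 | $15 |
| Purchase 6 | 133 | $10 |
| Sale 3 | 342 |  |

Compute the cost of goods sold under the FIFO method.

COGS = $19,293

Sale 1 (463) [FIFO — oldest first]: 316 @ $19 + 147 @ $17 = $8,503
Sale 2 (402) [FIFO — oldest first]: 141 @ $17 + 104 @ $15 + 157 @ $14 = $6,155
Sale 3 (342) [FIFO — oldest first]: 165 @ $14 + 111 @ $15 + 66 @ $10 = $4,635
Total COGS = $8,503 + $6,155 + $4,635 = $19,293
Ending inventory: 67 @ $10 = $670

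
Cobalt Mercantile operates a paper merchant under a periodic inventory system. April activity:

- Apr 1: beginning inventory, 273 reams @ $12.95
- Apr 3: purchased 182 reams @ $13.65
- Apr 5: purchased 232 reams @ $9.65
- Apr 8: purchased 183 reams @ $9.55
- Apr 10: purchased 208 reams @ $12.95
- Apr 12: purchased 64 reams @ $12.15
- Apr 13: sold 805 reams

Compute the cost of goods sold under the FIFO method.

Apr 13, 805 sold [FIFO — oldest first]: 273 @ $12.95 + 182 @ $13.65 + 232 @ $9.65 + 118 @ $9.55 = $9,385.35
Ending inventory: 65 @ $9.55 + 208 @ $12.95 + 64 @ $12.15 = $4,091.95

COGS = $9,385.35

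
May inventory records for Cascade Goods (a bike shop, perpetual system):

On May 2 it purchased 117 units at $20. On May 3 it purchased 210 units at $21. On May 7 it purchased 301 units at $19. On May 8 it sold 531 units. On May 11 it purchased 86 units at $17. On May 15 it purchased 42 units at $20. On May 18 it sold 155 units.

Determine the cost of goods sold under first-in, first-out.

May 8, 531 sold [FIFO — oldest first]: 117 @ $20 + 210 @ $21 + 204 @ $19 = $10,626
May 18, 155 sold [FIFO — oldest first]: 97 @ $19 + 58 @ $17 = $2,829
Total COGS = $10,626 + $2,829 = $13,455
Ending inventory: 28 @ $17 + 42 @ $20 = $1,316
Check: goods available $14,771 = COGS $13,455 + ending $1,316

COGS = $13,455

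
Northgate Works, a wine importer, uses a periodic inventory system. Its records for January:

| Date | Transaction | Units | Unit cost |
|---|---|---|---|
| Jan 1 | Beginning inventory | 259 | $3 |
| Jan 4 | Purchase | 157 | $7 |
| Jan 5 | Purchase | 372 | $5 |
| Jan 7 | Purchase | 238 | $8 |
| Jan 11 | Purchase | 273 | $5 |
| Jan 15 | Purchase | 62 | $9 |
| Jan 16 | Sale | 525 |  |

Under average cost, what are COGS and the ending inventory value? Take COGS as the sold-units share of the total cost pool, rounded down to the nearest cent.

Jan 16, sell 525: 525/1361 × $7,563.00 → $2,917.39
Ending inventory (cost pool remaining) = $4,645.61

COGS = $2,917.39; ending inventory = $4,645.61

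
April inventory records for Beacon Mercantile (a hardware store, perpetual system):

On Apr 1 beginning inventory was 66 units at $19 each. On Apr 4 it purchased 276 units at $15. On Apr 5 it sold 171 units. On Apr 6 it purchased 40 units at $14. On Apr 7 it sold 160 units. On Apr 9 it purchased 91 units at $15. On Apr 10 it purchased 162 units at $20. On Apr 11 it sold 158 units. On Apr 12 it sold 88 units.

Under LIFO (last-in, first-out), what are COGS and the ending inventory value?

COGS = $9,485; ending inventory = $1,074

Apr 5, 171 sold [LIFO — newest first]: 171 @ $15 = $2,565
Apr 7, 160 sold [LIFO — newest first]: 40 @ $14 + 105 @ $15 + 15 @ $19 = $2,420
Apr 11, 158 sold [LIFO — newest first]: 158 @ $20 = $3,160
Apr 12, 88 sold [LIFO — newest first]: 4 @ $20 + 84 @ $15 = $1,340
Total COGS = $2,565 + $2,420 + $3,160 + $1,340 = $9,485
Ending inventory: 51 @ $19 + 7 @ $15 = $1,074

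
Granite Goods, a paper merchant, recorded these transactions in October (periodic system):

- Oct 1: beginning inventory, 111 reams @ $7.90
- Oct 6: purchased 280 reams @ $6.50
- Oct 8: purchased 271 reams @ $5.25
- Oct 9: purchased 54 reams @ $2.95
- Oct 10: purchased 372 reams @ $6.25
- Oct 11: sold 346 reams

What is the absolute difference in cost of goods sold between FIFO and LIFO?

$241.90

FIFO COGS: 111 @ $7.90 + 235 @ $6.50 = $2,404.40
LIFO COGS: 346 @ $6.25 = $2,162.50
Difference = |$2,404.40 − $2,162.50| = $241.90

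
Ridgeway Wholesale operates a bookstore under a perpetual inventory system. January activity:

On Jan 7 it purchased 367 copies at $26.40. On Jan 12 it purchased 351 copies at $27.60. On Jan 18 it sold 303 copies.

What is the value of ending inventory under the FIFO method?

Ending inventory = $11,377.20

Jan 18, 303 sold [FIFO — oldest first]: 303 @ $26.40 = $7,999.20
Ending inventory: 64 @ $26.40 + 351 @ $27.60 = $11,377.20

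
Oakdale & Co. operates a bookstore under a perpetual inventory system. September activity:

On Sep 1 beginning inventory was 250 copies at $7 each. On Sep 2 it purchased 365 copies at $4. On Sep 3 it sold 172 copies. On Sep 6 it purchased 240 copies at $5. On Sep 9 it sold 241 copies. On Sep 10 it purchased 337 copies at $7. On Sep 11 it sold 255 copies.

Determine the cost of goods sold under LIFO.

Sep 3, 172 sold [LIFO — newest first]: 172 @ $4 = $688
Sep 9, 241 sold [LIFO — newest first]: 240 @ $5 + 1 @ $4 = $1,204
Sep 11, 255 sold [LIFO — newest first]: 255 @ $7 = $1,785
Total COGS = $688 + $1,204 + $1,785 = $3,677
Ending inventory: 250 @ $7 + 192 @ $4 + 82 @ $7 = $3,092

COGS = $3,677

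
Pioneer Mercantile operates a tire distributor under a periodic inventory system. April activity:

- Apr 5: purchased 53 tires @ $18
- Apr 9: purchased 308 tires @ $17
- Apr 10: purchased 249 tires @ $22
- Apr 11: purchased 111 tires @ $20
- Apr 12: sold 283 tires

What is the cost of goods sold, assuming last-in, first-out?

Apr 12, 283 sold [LIFO — newest first]: 111 @ $20 + 172 @ $22 = $6,004
Ending inventory: 53 @ $18 + 308 @ $17 + 77 @ $22 = $7,884
Check: goods available $13,888 = COGS $6,004 + ending $7,884

COGS = $6,004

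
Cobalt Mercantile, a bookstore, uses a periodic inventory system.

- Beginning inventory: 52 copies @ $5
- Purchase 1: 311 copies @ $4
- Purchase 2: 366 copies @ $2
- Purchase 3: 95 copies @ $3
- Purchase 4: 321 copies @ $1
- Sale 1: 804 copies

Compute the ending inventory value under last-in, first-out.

Ending inventory = $1,416

Sale 1 (804) [LIFO — newest first]: 321 @ $1 + 95 @ $3 + 366 @ $2 + 22 @ $4 = $1,426
Ending inventory: 52 @ $5 + 289 @ $4 = $1,416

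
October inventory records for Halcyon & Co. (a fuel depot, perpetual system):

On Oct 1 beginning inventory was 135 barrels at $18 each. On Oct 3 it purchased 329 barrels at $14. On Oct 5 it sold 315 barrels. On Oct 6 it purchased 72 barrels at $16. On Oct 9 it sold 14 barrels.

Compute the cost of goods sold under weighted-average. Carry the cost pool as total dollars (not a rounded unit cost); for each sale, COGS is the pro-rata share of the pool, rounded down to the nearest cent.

After Oct 1: 135 on hand, pool $2,430.00 (≈ $18.0000 each)
After Oct 3: 464 on hand, pool $7,036.00 (≈ $15.1638 each)
Oct 5, sell 315: 315/464 × $7,036.00 → $4,776.59
After Oct 6: 221 on hand, pool $3,411.41 (≈ $15.4362 each)
Oct 9, sell 14: 14/221 × $3,411.41 → $216.10
Total COGS = $4,776.59 + $216.10 = $4,992.69
Ending inventory (cost pool remaining) = $3,195.31
Check: goods available $8,188.00 = COGS $4,992.69 + ending $3,195.31

COGS = $4,992.69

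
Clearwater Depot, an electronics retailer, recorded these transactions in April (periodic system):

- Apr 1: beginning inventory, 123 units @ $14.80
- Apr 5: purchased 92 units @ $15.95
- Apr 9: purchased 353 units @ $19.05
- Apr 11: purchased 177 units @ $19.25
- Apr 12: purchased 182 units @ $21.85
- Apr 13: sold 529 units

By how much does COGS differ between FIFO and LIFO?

FIFO COGS: 123 @ $14.80 + 92 @ $15.95 + 314 @ $19.05 = $9,269.50
LIFO COGS: 182 @ $21.85 + 177 @ $19.25 + 170 @ $19.05 = $10,622.45
Difference = |$9,269.50 − $10,622.45| = $1,352.95

$1,352.95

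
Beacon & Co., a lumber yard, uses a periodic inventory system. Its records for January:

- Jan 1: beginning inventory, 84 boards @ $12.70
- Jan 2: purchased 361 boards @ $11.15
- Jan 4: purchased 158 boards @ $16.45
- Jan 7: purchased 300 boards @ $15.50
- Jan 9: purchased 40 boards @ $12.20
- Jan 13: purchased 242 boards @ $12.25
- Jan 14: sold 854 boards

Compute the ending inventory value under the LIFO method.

Jan 14, 854 sold [LIFO — newest first]: 242 @ $12.25 + 40 @ $12.20 + 300 @ $15.50 + 158 @ $16.45 + 114 @ $11.15 = $11,972.70
Ending inventory: 84 @ $12.70 + 247 @ $11.15 = $3,820.85

Ending inventory = $3,820.85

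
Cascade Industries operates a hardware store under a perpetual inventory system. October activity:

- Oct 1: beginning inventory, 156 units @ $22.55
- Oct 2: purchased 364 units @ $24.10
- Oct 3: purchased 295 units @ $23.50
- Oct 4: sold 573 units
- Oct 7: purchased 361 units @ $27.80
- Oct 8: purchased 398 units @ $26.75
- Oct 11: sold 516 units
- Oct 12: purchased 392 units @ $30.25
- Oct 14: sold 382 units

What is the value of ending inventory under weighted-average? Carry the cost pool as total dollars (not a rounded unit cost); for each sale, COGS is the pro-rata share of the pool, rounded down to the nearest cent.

Ending inventory = $13,909.92

After Oct 1: 156 on hand, pool $3,517.80 (≈ $22.5500 each)
After Oct 2: 520 on hand, pool $12,290.20 (≈ $23.6350 each)
After Oct 3: 815 on hand, pool $19,222.70 (≈ $23.5861 each)
Oct 4, sell 573: 573/815 × $19,222.70 → $13,514.85
After Oct 7: 603 on hand, pool $15,743.65 (≈ $26.1089 each)
After Oct 8: 1001 on hand, pool $26,390.15 (≈ $26.3638 each)
Oct 11, sell 516: 516/1001 × $26,390.15 → $13,603.71
After Oct 12: 877 on hand, pool $24,644.44 (≈ $28.1008 each)
Oct 14, sell 382: 382/877 × $24,644.44 → $10,734.52
Total COGS = $13,514.85 + $13,603.71 + $10,734.52 = $37,853.08
Ending inventory (cost pool remaining) = $13,909.92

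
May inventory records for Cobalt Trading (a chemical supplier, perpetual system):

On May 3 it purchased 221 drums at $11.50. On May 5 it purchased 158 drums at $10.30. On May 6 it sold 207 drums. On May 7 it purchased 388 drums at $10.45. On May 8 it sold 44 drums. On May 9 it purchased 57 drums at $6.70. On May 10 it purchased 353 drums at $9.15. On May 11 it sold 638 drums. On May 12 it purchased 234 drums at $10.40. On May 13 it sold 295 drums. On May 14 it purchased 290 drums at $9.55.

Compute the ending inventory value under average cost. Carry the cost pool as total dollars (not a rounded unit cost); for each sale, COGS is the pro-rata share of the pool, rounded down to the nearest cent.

Ending inventory = $5,057.38

After May 3: 221 on hand, pool $2,541.50 (≈ $11.5000 each)
After May 5: 379 on hand, pool $4,168.90 (≈ $10.9997 each)
May 6, sell 207: 207/379 × $4,168.90 → $2,276.94
After May 7: 560 on hand, pool $5,946.56 (≈ $10.6189 each)
May 8, sell 44: 44/560 × $5,946.56 → $467.22
After May 9: 573 on hand, pool $5,861.24 (≈ $10.2290 each)
After May 10: 926 on hand, pool $9,091.19 (≈ $9.8177 each)
May 11, sell 638: 638/926 × $9,091.19 → $6,263.69
After May 12: 522 on hand, pool $5,261.10 (≈ $10.0787 each)
May 13, sell 295: 295/522 × $5,261.10 → $2,973.22
After May 14: 517 on hand, pool $5,057.38 (≈ $9.7822 each)
Total COGS = $2,276.94 + $467.22 + $6,263.69 + $2,973.22 = $11,981.07
Ending inventory (cost pool remaining) = $5,057.38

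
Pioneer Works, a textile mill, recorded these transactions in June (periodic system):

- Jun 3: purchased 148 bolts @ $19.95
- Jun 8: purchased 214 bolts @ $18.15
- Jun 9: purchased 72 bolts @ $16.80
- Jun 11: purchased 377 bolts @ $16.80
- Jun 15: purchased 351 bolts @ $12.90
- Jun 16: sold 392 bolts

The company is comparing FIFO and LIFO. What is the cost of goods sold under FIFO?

FIFO COGS: 148 @ $19.95 + 214 @ $18.15 + 30 @ $16.80 = $7,340.70
LIFO COGS: 351 @ $12.90 + 41 @ $16.80 = $5,216.70

COGS = $7,340.70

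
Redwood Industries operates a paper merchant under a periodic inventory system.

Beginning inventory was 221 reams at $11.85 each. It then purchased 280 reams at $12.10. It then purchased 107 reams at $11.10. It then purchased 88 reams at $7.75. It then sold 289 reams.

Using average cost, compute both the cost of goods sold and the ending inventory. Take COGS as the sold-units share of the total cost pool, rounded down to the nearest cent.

Sale 1, sell 289: 289/696 × $7,876.55 → $3,270.57
Ending inventory (cost pool remaining) = $4,605.98

COGS = $3,270.57; ending inventory = $4,605.98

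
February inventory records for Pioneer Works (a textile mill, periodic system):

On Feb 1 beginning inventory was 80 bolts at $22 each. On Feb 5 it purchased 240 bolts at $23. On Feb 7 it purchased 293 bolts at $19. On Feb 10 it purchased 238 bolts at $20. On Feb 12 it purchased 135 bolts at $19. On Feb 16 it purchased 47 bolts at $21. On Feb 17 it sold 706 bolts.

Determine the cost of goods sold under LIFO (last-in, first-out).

Feb 17, 706 sold [LIFO — newest first]: 47 @ $21 + 135 @ $19 + 238 @ $20 + 286 @ $19 = $13,746
Ending inventory: 80 @ $22 + 240 @ $23 + 7 @ $19 = $7,413

COGS = $13,746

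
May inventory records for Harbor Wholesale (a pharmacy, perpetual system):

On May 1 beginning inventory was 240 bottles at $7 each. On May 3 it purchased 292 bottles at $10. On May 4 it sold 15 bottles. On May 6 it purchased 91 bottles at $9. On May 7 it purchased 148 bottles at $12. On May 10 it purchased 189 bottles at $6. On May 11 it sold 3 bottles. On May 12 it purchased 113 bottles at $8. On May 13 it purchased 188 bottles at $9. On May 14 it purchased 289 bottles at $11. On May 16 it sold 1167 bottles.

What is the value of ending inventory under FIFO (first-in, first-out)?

Ending inventory = $3,863

May 4, 15 sold [FIFO — oldest first]: 15 @ $7 = $105
May 11, 3 sold [FIFO — oldest first]: 3 @ $7 = $21
May 16, 1167 sold [FIFO — oldest first]: 222 @ $7 + 292 @ $10 + 91 @ $9 + 148 @ $12 + 189 @ $6 + 113 @ $8 + 112 @ $9 = $10,115
Total COGS = $105 + $21 + $10,115 = $10,241
Ending inventory: 76 @ $9 + 289 @ $11 = $3,863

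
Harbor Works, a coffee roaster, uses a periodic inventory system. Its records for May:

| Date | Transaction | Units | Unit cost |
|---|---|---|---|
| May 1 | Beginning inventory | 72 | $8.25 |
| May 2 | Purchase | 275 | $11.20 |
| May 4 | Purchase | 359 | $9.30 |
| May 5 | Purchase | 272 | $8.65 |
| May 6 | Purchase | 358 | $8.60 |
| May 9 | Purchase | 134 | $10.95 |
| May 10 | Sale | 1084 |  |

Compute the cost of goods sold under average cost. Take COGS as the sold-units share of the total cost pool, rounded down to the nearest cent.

May 10, sell 1084: 1084/1470 × $13,911.60 → $10,258.62
Ending inventory (cost pool remaining) = $3,652.98

COGS = $10,258.62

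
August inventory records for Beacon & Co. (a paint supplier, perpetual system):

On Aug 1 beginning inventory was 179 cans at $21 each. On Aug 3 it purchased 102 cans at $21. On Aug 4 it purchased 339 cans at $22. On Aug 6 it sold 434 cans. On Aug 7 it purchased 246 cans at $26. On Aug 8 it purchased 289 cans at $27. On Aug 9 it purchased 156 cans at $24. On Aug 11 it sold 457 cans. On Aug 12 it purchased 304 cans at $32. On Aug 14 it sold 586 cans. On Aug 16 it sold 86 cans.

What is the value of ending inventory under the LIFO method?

Aug 6, 434 sold [LIFO — newest first]: 339 @ $22 + 95 @ $21 = $9,453
Aug 11, 457 sold [LIFO — newest first]: 156 @ $24 + 289 @ $27 + 12 @ $26 = $11,859
Aug 14, 586 sold [LIFO — newest first]: 304 @ $32 + 234 @ $26 + 7 @ $21 + 41 @ $21 = $16,820
Aug 16, 86 sold [LIFO — newest first]: 86 @ $21 = $1,806
Total COGS = $9,453 + $11,859 + $16,820 + $1,806 = $39,938
Ending inventory: 52 @ $21 = $1,092

Ending inventory = $1,092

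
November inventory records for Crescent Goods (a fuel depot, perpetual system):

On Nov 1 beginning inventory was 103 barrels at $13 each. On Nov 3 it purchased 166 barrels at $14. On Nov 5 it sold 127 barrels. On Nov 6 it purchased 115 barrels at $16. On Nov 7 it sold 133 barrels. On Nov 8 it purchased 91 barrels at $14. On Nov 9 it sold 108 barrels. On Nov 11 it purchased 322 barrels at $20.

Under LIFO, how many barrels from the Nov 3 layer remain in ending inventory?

4

Nov 5, 127 sold [LIFO — newest first]: 127 @ $14 = $1,778
Nov 7, 133 sold [LIFO — newest first]: 115 @ $16 + 18 @ $14 = $2,092
Nov 9, 108 sold [LIFO — newest first]: 91 @ $14 + 17 @ $14 = $1,512
Total COGS = $1,778 + $2,092 + $1,512 = $5,382
Ending inventory: 103 @ $13 + 4 @ $14 + 322 @ $20 = $7,835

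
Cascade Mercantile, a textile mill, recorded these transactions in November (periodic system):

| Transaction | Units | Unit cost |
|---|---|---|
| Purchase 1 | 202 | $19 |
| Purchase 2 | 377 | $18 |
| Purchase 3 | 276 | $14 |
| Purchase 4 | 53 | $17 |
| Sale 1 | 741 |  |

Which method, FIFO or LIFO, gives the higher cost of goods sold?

FIFO

FIFO COGS: 202 @ $19 + 377 @ $18 + 162 @ $14 = $12,892
LIFO COGS: 53 @ $17 + 276 @ $14 + 377 @ $18 + 35 @ $19 = $12,216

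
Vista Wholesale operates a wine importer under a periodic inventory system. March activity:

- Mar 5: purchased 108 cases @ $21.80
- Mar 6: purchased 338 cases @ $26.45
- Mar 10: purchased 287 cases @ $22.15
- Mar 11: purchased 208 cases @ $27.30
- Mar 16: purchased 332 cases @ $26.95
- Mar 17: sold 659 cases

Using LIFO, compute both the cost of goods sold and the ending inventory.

COGS = $17,261.65; ending inventory = $15,015.70

Mar 17, 659 sold [LIFO — newest first]: 332 @ $26.95 + 208 @ $27.30 + 119 @ $22.15 = $17,261.65
Ending inventory: 108 @ $21.80 + 338 @ $26.45 + 168 @ $22.15 = $15,015.70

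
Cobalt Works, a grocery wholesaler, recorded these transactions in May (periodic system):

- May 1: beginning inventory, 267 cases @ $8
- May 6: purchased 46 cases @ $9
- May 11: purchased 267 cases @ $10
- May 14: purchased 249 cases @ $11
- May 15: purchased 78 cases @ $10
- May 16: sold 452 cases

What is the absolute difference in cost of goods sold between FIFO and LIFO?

FIFO COGS: 267 @ $8 + 46 @ $9 + 139 @ $10 = $3,940
LIFO COGS: 78 @ $10 + 249 @ $11 + 125 @ $10 = $4,769
Difference = |$3,940 − $4,769| = $829

$829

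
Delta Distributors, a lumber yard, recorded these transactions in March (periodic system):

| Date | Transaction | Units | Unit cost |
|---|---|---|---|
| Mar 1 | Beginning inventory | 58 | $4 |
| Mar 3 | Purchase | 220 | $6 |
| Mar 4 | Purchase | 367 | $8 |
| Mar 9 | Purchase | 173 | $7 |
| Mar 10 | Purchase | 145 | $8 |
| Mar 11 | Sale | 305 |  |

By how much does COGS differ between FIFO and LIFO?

FIFO COGS: 58 @ $4 + 220 @ $6 + 27 @ $8 = $1,768
LIFO COGS: 145 @ $8 + 160 @ $7 = $2,280
Difference = |$1,768 − $2,280| = $512

$512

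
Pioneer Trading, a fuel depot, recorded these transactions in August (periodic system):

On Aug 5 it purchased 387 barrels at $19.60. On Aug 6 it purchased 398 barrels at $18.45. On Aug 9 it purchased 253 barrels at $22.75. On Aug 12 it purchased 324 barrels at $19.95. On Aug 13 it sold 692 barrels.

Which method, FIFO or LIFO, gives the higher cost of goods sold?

LIFO

FIFO COGS: 387 @ $19.60 + 305 @ $18.45 = $13,212.45
LIFO COGS: 324 @ $19.95 + 253 @ $22.75 + 115 @ $18.45 = $14,341.30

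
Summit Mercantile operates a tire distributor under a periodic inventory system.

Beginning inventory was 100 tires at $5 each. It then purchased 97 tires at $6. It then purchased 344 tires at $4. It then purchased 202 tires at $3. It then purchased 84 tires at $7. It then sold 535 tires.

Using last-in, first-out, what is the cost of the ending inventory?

Ending inventory = $1,462

Sale 1 (535) [LIFO — newest first]: 84 @ $7 + 202 @ $3 + 249 @ $4 = $2,190
Ending inventory: 100 @ $5 + 97 @ $6 + 95 @ $4 = $1,462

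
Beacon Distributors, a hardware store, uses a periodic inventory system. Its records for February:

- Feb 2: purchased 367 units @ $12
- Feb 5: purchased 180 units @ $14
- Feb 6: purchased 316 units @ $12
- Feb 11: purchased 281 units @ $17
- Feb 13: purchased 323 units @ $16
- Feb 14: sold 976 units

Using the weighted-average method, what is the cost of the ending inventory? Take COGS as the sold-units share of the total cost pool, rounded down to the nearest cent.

Feb 14, sell 976: 976/1467 × $20,661.00 → $13,745.83
Ending inventory (cost pool remaining) = $6,915.17
Check: goods available $20,661.00 = COGS $13,745.83 + ending $6,915.17

Ending inventory = $6,915.17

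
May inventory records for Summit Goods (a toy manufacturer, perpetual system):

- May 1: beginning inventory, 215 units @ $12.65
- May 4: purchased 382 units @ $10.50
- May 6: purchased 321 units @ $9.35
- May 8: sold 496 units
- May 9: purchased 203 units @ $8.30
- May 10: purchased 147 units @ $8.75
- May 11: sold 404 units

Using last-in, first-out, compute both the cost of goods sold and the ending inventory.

May 8, 496 sold [LIFO — newest first]: 321 @ $9.35 + 175 @ $10.50 = $4,838.85
May 11, 404 sold [LIFO — newest first]: 147 @ $8.75 + 203 @ $8.30 + 54 @ $10.50 = $3,538.15
Total COGS = $4,838.85 + $3,538.15 = $8,377.00
Ending inventory: 215 @ $12.65 + 153 @ $10.50 = $4,326.25
Check: goods available $12,703.25 = COGS $8,377.00 + ending $4,326.25

COGS = $8,377.00; ending inventory = $4,326.25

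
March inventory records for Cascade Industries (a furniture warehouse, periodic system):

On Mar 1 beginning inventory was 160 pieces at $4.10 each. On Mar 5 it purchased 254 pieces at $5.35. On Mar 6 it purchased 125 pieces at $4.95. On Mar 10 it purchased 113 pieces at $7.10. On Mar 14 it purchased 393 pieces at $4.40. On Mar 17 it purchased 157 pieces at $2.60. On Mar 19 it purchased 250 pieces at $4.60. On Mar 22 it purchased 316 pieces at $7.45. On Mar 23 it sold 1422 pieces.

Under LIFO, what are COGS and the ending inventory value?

COGS = $7,426.45; ending inventory = $1,651.10

Mar 23, 1422 sold [LIFO — newest first]: 316 @ $7.45 + 250 @ $4.60 + 157 @ $2.60 + 393 @ $4.40 + 113 @ $7.10 + 125 @ $4.95 + 68 @ $5.35 = $7,426.45
Ending inventory: 160 @ $4.10 + 186 @ $5.35 = $1,651.10
Check: goods available $9,077.55 = COGS $7,426.45 + ending $1,651.10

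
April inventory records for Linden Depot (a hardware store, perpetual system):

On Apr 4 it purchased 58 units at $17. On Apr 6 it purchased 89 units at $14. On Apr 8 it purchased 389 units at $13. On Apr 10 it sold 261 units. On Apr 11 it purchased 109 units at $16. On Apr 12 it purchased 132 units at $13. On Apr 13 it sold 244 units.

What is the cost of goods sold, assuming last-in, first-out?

COGS = $6,892

Apr 10, 261 sold [LIFO — newest first]: 261 @ $13 = $3,393
Apr 13, 244 sold [LIFO — newest first]: 132 @ $13 + 109 @ $16 + 3 @ $13 = $3,499
Total COGS = $3,393 + $3,499 = $6,892
Ending inventory: 58 @ $17 + 89 @ $14 + 125 @ $13 = $3,857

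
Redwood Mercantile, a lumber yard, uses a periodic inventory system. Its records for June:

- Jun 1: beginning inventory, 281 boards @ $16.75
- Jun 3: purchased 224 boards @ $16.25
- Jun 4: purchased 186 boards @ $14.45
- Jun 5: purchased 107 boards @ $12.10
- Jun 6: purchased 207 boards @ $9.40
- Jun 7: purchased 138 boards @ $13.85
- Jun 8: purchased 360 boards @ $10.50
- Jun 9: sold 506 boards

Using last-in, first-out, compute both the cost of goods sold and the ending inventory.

Jun 9, 506 sold [LIFO — newest first]: 360 @ $10.50 + 138 @ $13.85 + 8 @ $9.40 = $5,766.50
Ending inventory: 281 @ $16.75 + 224 @ $16.25 + 186 @ $14.45 + 107 @ $12.10 + 199 @ $9.40 = $14,199.75
Check: goods available $19,966.25 = COGS $5,766.50 + ending $14,199.75

COGS = $5,766.50; ending inventory = $14,199.75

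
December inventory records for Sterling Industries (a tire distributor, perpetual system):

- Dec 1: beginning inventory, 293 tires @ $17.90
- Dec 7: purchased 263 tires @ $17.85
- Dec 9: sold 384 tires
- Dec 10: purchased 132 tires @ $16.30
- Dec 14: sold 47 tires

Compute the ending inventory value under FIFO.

Ending inventory = $4,382.85

Dec 9, 384 sold [FIFO — oldest first]: 293 @ $17.90 + 91 @ $17.85 = $6,869.05
Dec 14, 47 sold [FIFO — oldest first]: 47 @ $17.85 = $838.95
Total COGS = $6,869.05 + $838.95 = $7,708.00
Ending inventory: 125 @ $17.85 + 132 @ $16.30 = $4,382.85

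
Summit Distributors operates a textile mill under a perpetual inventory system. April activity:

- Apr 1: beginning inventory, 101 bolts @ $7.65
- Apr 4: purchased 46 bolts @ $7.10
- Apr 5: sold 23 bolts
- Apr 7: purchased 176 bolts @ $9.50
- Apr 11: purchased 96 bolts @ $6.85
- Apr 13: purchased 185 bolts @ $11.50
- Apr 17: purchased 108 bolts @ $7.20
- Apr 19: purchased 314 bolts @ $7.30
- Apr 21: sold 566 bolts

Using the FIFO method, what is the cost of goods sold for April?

COGS = $5,383.85

Apr 5, 23 sold [FIFO — oldest first]: 23 @ $7.65 = $175.95
Apr 21, 566 sold [FIFO — oldest first]: 78 @ $7.65 + 46 @ $7.10 + 176 @ $9.50 + 96 @ $6.85 + 170 @ $11.50 = $5,207.90
Total COGS = $175.95 + $5,207.90 = $5,383.85
Ending inventory: 15 @ $11.50 + 108 @ $7.20 + 314 @ $7.30 = $3,242.30
Check: goods available $8,626.15 = COGS $5,383.85 + ending $3,242.30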